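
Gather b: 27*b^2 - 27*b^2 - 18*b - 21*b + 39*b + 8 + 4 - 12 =0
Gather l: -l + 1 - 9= -l - 8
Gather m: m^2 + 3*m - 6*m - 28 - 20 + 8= m^2 - 3*m - 40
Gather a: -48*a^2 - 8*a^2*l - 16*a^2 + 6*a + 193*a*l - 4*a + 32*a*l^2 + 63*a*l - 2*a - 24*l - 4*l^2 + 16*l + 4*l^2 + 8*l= a^2*(-8*l - 64) + a*(32*l^2 + 256*l)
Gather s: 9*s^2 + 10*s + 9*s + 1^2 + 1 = 9*s^2 + 19*s + 2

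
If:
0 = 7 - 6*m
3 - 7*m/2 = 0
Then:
No Solution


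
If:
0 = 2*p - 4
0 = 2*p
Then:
No Solution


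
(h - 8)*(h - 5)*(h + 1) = h^3 - 12*h^2 + 27*h + 40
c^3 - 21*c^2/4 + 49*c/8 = c*(c - 7/2)*(c - 7/4)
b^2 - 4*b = b*(b - 4)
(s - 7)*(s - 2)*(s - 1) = s^3 - 10*s^2 + 23*s - 14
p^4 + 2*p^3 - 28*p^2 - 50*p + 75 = (p - 5)*(p - 1)*(p + 3)*(p + 5)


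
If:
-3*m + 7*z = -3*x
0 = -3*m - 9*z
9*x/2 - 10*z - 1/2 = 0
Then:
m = 3/68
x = 4/51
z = -1/68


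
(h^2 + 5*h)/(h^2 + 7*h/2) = 2*(h + 5)/(2*h + 7)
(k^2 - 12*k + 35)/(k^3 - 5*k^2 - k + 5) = (k - 7)/(k^2 - 1)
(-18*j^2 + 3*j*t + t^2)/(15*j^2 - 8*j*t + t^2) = (6*j + t)/(-5*j + t)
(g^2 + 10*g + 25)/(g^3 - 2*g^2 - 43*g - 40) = (g + 5)/(g^2 - 7*g - 8)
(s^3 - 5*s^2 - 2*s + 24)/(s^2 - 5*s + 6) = (s^2 - 2*s - 8)/(s - 2)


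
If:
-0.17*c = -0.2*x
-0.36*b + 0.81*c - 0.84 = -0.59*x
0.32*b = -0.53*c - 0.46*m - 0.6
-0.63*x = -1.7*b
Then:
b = 0.22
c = 0.70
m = -2.27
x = 0.60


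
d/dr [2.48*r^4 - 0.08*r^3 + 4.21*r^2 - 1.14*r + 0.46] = 9.92*r^3 - 0.24*r^2 + 8.42*r - 1.14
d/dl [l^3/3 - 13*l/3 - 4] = l^2 - 13/3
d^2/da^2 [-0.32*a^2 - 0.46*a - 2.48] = -0.640000000000000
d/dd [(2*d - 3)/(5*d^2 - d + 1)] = (10*d^2 - 2*d - (2*d - 3)*(10*d - 1) + 2)/(5*d^2 - d + 1)^2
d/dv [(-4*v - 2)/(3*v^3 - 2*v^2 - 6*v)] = 2*(12*v^3 + 5*v^2 - 4*v - 6)/(v^2*(9*v^4 - 12*v^3 - 32*v^2 + 24*v + 36))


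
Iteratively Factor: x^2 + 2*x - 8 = (x - 2)*(x + 4)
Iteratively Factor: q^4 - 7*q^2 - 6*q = (q)*(q^3 - 7*q - 6) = q*(q + 2)*(q^2 - 2*q - 3) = q*(q + 1)*(q + 2)*(q - 3)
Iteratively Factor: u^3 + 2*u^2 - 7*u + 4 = (u - 1)*(u^2 + 3*u - 4) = (u - 1)^2*(u + 4)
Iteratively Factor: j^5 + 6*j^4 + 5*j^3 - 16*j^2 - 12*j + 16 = (j + 4)*(j^4 + 2*j^3 - 3*j^2 - 4*j + 4) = (j - 1)*(j + 4)*(j^3 + 3*j^2 - 4) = (j - 1)^2*(j + 4)*(j^2 + 4*j + 4) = (j - 1)^2*(j + 2)*(j + 4)*(j + 2)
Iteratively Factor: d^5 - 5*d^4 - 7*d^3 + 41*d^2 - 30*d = (d - 2)*(d^4 - 3*d^3 - 13*d^2 + 15*d) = (d - 5)*(d - 2)*(d^3 + 2*d^2 - 3*d) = d*(d - 5)*(d - 2)*(d^2 + 2*d - 3) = d*(d - 5)*(d - 2)*(d + 3)*(d - 1)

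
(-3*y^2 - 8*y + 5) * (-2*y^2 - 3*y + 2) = 6*y^4 + 25*y^3 + 8*y^2 - 31*y + 10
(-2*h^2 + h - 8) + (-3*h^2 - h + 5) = -5*h^2 - 3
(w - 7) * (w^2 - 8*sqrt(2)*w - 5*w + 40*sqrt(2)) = w^3 - 12*w^2 - 8*sqrt(2)*w^2 + 35*w + 96*sqrt(2)*w - 280*sqrt(2)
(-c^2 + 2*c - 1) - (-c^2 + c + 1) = c - 2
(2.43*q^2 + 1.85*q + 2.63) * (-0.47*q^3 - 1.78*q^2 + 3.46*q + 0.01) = -1.1421*q^5 - 5.1949*q^4 + 3.8787*q^3 + 1.7439*q^2 + 9.1183*q + 0.0263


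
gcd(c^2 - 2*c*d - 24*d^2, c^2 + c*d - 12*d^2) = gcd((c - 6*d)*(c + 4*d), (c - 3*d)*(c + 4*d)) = c + 4*d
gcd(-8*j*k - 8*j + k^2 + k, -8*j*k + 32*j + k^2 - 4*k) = 8*j - k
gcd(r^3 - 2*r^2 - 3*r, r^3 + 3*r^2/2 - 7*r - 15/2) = r + 1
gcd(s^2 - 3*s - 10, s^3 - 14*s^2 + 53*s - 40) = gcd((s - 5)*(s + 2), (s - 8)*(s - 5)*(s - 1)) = s - 5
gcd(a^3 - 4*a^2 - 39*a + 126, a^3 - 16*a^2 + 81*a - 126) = a^2 - 10*a + 21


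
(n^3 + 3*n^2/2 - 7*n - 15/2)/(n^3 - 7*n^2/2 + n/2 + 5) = (n + 3)/(n - 2)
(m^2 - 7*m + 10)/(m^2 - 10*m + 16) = (m - 5)/(m - 8)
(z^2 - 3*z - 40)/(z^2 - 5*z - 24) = (z + 5)/(z + 3)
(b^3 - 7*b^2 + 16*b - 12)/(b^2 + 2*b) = (b^3 - 7*b^2 + 16*b - 12)/(b*(b + 2))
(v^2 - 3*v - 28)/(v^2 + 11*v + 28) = (v - 7)/(v + 7)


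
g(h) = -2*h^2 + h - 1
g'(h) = 1 - 4*h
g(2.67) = -12.59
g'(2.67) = -9.68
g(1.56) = -4.31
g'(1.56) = -5.24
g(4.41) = -35.49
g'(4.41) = -16.64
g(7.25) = -98.88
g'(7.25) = -28.00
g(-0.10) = -1.12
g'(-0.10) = 1.40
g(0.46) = -0.96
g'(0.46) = -0.84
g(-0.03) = -1.03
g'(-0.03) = 1.12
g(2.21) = -8.56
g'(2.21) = -7.84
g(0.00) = -1.00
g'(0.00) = 1.00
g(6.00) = -67.00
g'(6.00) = -23.00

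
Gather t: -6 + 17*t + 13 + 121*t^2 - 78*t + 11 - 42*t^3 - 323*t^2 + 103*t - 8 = -42*t^3 - 202*t^2 + 42*t + 10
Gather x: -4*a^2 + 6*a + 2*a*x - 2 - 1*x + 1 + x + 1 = -4*a^2 + 2*a*x + 6*a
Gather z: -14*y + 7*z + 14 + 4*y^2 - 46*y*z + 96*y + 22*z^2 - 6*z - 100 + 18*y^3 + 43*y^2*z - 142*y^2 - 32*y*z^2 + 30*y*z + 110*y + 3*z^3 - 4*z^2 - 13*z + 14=18*y^3 - 138*y^2 + 192*y + 3*z^3 + z^2*(18 - 32*y) + z*(43*y^2 - 16*y - 12) - 72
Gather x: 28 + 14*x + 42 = 14*x + 70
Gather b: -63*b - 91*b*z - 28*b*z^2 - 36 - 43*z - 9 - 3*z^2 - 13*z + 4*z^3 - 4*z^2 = b*(-28*z^2 - 91*z - 63) + 4*z^3 - 7*z^2 - 56*z - 45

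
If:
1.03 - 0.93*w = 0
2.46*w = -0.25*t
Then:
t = -10.90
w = 1.11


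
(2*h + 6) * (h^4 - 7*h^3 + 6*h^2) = 2*h^5 - 8*h^4 - 30*h^3 + 36*h^2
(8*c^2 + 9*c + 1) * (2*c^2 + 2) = 16*c^4 + 18*c^3 + 18*c^2 + 18*c + 2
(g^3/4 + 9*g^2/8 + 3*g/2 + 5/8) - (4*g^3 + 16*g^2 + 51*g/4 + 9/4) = -15*g^3/4 - 119*g^2/8 - 45*g/4 - 13/8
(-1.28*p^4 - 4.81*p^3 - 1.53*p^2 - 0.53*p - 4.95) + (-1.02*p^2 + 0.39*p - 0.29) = -1.28*p^4 - 4.81*p^3 - 2.55*p^2 - 0.14*p - 5.24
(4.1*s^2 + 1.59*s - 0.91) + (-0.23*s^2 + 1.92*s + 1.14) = 3.87*s^2 + 3.51*s + 0.23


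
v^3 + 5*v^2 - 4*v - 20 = (v - 2)*(v + 2)*(v + 5)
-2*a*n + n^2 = n*(-2*a + n)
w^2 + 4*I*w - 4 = (w + 2*I)^2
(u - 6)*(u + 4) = u^2 - 2*u - 24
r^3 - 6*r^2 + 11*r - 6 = (r - 3)*(r - 2)*(r - 1)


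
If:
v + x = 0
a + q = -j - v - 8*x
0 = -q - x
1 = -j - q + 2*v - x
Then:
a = 1 - 4*x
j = -2*x - 1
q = -x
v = -x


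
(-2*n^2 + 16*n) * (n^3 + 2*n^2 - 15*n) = -2*n^5 + 12*n^4 + 62*n^3 - 240*n^2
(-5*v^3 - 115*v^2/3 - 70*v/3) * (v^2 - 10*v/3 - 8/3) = -5*v^5 - 65*v^4/3 + 1060*v^3/9 + 180*v^2 + 560*v/9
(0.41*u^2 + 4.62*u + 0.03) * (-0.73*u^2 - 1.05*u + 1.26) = -0.2993*u^4 - 3.8031*u^3 - 4.3563*u^2 + 5.7897*u + 0.0378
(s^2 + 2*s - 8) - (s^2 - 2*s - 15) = 4*s + 7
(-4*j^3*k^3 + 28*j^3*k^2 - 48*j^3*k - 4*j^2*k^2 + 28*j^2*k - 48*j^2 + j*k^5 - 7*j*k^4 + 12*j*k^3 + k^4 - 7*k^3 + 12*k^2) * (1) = -4*j^3*k^3 + 28*j^3*k^2 - 48*j^3*k - 4*j^2*k^2 + 28*j^2*k - 48*j^2 + j*k^5 - 7*j*k^4 + 12*j*k^3 + k^4 - 7*k^3 + 12*k^2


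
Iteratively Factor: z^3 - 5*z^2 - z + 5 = (z - 5)*(z^2 - 1) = (z - 5)*(z - 1)*(z + 1)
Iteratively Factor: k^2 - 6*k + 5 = (k - 1)*(k - 5)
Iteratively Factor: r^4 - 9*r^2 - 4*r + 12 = (r - 1)*(r^3 + r^2 - 8*r - 12) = (r - 1)*(r + 2)*(r^2 - r - 6) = (r - 1)*(r + 2)^2*(r - 3)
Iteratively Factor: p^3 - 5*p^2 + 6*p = (p - 3)*(p^2 - 2*p) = (p - 3)*(p - 2)*(p)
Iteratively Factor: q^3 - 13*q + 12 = (q - 3)*(q^2 + 3*q - 4) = (q - 3)*(q + 4)*(q - 1)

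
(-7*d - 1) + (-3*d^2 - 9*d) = -3*d^2 - 16*d - 1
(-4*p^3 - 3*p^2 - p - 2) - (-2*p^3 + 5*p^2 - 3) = -2*p^3 - 8*p^2 - p + 1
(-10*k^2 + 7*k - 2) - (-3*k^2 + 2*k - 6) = -7*k^2 + 5*k + 4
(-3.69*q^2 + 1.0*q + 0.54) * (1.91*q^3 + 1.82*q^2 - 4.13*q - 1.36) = -7.0479*q^5 - 4.8058*q^4 + 18.0911*q^3 + 1.8712*q^2 - 3.5902*q - 0.7344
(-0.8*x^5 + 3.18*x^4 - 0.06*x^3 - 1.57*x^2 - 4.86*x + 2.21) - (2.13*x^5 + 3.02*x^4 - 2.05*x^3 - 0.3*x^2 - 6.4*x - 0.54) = -2.93*x^5 + 0.16*x^4 + 1.99*x^3 - 1.27*x^2 + 1.54*x + 2.75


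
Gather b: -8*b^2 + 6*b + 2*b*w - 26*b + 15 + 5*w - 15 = -8*b^2 + b*(2*w - 20) + 5*w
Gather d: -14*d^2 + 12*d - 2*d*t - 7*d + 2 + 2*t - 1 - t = -14*d^2 + d*(5 - 2*t) + t + 1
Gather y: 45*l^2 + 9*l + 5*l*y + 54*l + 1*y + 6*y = 45*l^2 + 63*l + y*(5*l + 7)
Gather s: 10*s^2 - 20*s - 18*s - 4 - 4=10*s^2 - 38*s - 8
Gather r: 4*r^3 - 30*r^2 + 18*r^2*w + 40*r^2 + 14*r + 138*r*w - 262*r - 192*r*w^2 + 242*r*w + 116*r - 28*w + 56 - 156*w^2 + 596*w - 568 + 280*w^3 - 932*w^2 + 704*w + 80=4*r^3 + r^2*(18*w + 10) + r*(-192*w^2 + 380*w - 132) + 280*w^3 - 1088*w^2 + 1272*w - 432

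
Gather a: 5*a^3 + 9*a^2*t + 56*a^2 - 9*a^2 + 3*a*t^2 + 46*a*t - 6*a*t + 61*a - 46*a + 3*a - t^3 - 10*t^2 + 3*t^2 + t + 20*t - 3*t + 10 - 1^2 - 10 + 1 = 5*a^3 + a^2*(9*t + 47) + a*(3*t^2 + 40*t + 18) - t^3 - 7*t^2 + 18*t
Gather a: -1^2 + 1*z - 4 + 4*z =5*z - 5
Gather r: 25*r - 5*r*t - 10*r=r*(15 - 5*t)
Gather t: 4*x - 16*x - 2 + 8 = 6 - 12*x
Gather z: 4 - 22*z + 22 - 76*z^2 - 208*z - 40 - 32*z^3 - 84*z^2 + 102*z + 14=-32*z^3 - 160*z^2 - 128*z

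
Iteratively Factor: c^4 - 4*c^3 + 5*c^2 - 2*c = (c - 1)*(c^3 - 3*c^2 + 2*c) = c*(c - 1)*(c^2 - 3*c + 2) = c*(c - 1)^2*(c - 2)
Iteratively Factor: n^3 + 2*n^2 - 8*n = (n + 4)*(n^2 - 2*n) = (n - 2)*(n + 4)*(n)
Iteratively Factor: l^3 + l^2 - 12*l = (l + 4)*(l^2 - 3*l) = l*(l + 4)*(l - 3)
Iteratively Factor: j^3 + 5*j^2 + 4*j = (j)*(j^2 + 5*j + 4) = j*(j + 4)*(j + 1)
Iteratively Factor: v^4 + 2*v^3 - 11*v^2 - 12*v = (v + 4)*(v^3 - 2*v^2 - 3*v) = (v + 1)*(v + 4)*(v^2 - 3*v) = v*(v + 1)*(v + 4)*(v - 3)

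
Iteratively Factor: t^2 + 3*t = (t + 3)*(t)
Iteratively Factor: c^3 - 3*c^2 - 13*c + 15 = (c - 1)*(c^2 - 2*c - 15) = (c - 5)*(c - 1)*(c + 3)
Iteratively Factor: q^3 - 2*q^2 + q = (q - 1)*(q^2 - q) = (q - 1)^2*(q)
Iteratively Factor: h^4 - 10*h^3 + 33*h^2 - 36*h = (h - 3)*(h^3 - 7*h^2 + 12*h) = h*(h - 3)*(h^2 - 7*h + 12) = h*(h - 4)*(h - 3)*(h - 3)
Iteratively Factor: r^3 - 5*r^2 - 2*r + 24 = (r - 4)*(r^2 - r - 6) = (r - 4)*(r - 3)*(r + 2)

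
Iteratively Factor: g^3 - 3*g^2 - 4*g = (g - 4)*(g^2 + g) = (g - 4)*(g + 1)*(g)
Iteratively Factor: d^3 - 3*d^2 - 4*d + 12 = (d - 2)*(d^2 - d - 6) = (d - 3)*(d - 2)*(d + 2)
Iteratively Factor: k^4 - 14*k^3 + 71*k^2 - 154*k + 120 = (k - 4)*(k^3 - 10*k^2 + 31*k - 30) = (k - 4)*(k - 3)*(k^2 - 7*k + 10) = (k - 5)*(k - 4)*(k - 3)*(k - 2)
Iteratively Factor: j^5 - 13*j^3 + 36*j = (j + 3)*(j^4 - 3*j^3 - 4*j^2 + 12*j) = (j - 3)*(j + 3)*(j^3 - 4*j) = (j - 3)*(j - 2)*(j + 3)*(j^2 + 2*j) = (j - 3)*(j - 2)*(j + 2)*(j + 3)*(j)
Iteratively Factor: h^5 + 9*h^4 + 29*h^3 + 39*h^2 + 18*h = (h + 3)*(h^4 + 6*h^3 + 11*h^2 + 6*h) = (h + 2)*(h + 3)*(h^3 + 4*h^2 + 3*h) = (h + 1)*(h + 2)*(h + 3)*(h^2 + 3*h) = h*(h + 1)*(h + 2)*(h + 3)*(h + 3)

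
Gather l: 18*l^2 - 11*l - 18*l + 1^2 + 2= 18*l^2 - 29*l + 3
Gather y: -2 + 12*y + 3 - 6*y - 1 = 6*y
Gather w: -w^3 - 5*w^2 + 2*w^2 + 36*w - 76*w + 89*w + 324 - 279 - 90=-w^3 - 3*w^2 + 49*w - 45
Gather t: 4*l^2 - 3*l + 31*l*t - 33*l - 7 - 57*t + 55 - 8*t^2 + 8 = 4*l^2 - 36*l - 8*t^2 + t*(31*l - 57) + 56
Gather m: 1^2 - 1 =0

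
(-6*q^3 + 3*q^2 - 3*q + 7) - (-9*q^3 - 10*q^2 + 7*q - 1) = 3*q^3 + 13*q^2 - 10*q + 8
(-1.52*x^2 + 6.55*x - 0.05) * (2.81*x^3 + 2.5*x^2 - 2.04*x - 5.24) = -4.2712*x^5 + 14.6055*x^4 + 19.3353*x^3 - 5.5222*x^2 - 34.22*x + 0.262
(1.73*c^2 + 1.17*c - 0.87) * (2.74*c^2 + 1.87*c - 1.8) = 4.7402*c^4 + 6.4409*c^3 - 3.3099*c^2 - 3.7329*c + 1.566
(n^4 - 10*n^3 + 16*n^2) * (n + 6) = n^5 - 4*n^4 - 44*n^3 + 96*n^2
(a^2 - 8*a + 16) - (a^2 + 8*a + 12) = 4 - 16*a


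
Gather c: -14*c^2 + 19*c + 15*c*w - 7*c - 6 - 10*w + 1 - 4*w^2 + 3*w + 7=-14*c^2 + c*(15*w + 12) - 4*w^2 - 7*w + 2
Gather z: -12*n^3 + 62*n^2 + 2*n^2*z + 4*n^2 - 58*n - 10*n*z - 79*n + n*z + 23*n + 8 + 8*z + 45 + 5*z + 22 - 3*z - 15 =-12*n^3 + 66*n^2 - 114*n + z*(2*n^2 - 9*n + 10) + 60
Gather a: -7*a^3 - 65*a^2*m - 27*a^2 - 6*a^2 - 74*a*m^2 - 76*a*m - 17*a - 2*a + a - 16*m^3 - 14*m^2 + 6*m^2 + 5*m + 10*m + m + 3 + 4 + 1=-7*a^3 + a^2*(-65*m - 33) + a*(-74*m^2 - 76*m - 18) - 16*m^3 - 8*m^2 + 16*m + 8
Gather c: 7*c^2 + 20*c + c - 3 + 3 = 7*c^2 + 21*c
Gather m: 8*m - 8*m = 0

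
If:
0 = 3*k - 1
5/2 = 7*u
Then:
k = 1/3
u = 5/14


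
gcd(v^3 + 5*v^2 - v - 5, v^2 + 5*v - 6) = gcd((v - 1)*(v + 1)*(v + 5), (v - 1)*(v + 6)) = v - 1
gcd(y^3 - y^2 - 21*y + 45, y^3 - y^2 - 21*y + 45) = y^3 - y^2 - 21*y + 45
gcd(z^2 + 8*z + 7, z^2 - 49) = z + 7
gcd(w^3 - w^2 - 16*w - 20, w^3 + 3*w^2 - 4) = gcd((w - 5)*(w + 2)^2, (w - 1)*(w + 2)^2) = w^2 + 4*w + 4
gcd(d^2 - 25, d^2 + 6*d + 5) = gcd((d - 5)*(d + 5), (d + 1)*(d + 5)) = d + 5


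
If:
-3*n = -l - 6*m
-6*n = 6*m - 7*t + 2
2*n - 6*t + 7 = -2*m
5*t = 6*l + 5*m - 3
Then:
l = 159/98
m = 205/539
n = 1403/1078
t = 19/11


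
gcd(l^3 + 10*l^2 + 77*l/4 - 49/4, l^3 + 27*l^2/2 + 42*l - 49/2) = l^2 + 13*l/2 - 7/2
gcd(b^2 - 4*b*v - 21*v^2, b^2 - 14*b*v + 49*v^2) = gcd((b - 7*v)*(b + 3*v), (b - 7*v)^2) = -b + 7*v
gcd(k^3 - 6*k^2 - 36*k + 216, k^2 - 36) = k^2 - 36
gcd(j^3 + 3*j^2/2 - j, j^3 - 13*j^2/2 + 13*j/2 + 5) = 1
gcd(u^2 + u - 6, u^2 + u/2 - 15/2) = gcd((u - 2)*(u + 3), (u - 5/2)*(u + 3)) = u + 3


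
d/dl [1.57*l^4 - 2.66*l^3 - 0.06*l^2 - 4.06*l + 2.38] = 6.28*l^3 - 7.98*l^2 - 0.12*l - 4.06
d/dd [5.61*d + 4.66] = 5.61000000000000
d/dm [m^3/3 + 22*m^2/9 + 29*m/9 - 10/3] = m^2 + 44*m/9 + 29/9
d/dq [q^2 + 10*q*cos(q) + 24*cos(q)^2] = -10*q*sin(q) + 2*q - 24*sin(2*q) + 10*cos(q)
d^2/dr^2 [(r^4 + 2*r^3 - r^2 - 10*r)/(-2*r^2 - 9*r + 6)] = 2*(-4*r^6 - 54*r^5 - 207*r^4 + 268*r^3 + 144*r^2 + 144*r + 576)/(8*r^6 + 108*r^5 + 414*r^4 + 81*r^3 - 1242*r^2 + 972*r - 216)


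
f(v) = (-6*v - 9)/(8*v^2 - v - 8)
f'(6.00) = 0.04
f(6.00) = -0.16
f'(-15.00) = 0.00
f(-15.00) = 0.04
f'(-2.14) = -0.05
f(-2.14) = 0.12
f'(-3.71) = 0.01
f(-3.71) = 0.13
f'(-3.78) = 0.01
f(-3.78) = 0.12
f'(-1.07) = -12.10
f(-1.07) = -1.16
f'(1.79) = 1.80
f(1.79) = -1.25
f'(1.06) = 48441.80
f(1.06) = 215.73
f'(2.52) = 0.44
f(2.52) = -0.60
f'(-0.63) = -1.86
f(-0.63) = 1.24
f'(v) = (1 - 16*v)*(-6*v - 9)/(8*v^2 - v - 8)^2 - 6/(8*v^2 - v - 8)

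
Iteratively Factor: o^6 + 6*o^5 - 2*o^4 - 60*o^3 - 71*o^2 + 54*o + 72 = (o + 2)*(o^5 + 4*o^4 - 10*o^3 - 40*o^2 + 9*o + 36) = (o + 2)*(o + 3)*(o^4 + o^3 - 13*o^2 - o + 12) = (o - 3)*(o + 2)*(o + 3)*(o^3 + 4*o^2 - o - 4) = (o - 3)*(o - 1)*(o + 2)*(o + 3)*(o^2 + 5*o + 4) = (o - 3)*(o - 1)*(o + 2)*(o + 3)*(o + 4)*(o + 1)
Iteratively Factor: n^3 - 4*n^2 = (n)*(n^2 - 4*n) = n*(n - 4)*(n)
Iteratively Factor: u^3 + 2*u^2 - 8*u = (u + 4)*(u^2 - 2*u) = u*(u + 4)*(u - 2)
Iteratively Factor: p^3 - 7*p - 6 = (p + 2)*(p^2 - 2*p - 3) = (p + 1)*(p + 2)*(p - 3)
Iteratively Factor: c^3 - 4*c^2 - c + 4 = (c - 4)*(c^2 - 1) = (c - 4)*(c + 1)*(c - 1)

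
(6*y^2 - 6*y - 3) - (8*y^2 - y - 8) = -2*y^2 - 5*y + 5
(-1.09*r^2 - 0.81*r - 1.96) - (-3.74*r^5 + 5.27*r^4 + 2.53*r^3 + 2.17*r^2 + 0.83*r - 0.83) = 3.74*r^5 - 5.27*r^4 - 2.53*r^3 - 3.26*r^2 - 1.64*r - 1.13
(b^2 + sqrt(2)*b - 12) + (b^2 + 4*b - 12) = 2*b^2 + sqrt(2)*b + 4*b - 24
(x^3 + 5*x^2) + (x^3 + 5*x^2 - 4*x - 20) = 2*x^3 + 10*x^2 - 4*x - 20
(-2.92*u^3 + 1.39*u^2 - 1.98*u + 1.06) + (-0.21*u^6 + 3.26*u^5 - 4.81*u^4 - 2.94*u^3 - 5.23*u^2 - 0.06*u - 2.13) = -0.21*u^6 + 3.26*u^5 - 4.81*u^4 - 5.86*u^3 - 3.84*u^2 - 2.04*u - 1.07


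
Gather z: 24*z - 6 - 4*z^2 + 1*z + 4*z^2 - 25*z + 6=0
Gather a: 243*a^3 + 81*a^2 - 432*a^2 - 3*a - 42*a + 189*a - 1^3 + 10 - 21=243*a^3 - 351*a^2 + 144*a - 12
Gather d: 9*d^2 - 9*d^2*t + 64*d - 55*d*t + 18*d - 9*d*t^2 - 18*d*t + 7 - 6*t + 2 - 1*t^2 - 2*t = d^2*(9 - 9*t) + d*(-9*t^2 - 73*t + 82) - t^2 - 8*t + 9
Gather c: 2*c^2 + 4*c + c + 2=2*c^2 + 5*c + 2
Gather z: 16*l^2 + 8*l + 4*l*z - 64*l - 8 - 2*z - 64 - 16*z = 16*l^2 - 56*l + z*(4*l - 18) - 72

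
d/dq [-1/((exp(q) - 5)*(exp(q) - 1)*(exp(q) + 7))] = ((exp(q) - 5)*(exp(q) - 1) + (exp(q) - 5)*(exp(q) + 7) + (exp(q) - 1)*(exp(q) + 7))/(4*(exp(q) - 5)^2*(exp(q) + 7)^2*sinh(q/2)^2)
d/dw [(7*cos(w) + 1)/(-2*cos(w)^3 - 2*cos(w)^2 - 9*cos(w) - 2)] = -(36*sin(2*w) + 20*sin(3*w) + 14*sin(4*w))/(21*cos(w) + 2*cos(2*w) + cos(3*w) + 6)^2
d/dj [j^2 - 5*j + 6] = 2*j - 5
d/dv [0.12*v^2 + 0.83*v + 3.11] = 0.24*v + 0.83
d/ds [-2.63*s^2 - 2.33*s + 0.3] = -5.26*s - 2.33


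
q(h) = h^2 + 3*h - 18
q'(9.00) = 21.00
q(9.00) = 90.00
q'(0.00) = 3.00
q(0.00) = -18.00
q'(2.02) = 7.04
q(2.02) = -7.86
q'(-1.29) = 0.42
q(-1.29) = -20.21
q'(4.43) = 11.86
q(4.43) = 14.91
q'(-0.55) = 1.90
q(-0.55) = -19.35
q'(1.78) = 6.56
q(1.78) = -9.49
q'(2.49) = 7.98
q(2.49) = -4.33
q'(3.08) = 9.16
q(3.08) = 0.73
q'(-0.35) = 2.30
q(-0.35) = -18.93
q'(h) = 2*h + 3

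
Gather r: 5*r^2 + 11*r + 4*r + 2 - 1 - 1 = 5*r^2 + 15*r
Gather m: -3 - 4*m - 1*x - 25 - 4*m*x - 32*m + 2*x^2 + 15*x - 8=m*(-4*x - 36) + 2*x^2 + 14*x - 36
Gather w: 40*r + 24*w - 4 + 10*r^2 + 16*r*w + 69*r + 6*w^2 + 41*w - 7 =10*r^2 + 109*r + 6*w^2 + w*(16*r + 65) - 11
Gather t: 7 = 7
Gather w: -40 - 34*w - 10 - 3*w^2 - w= -3*w^2 - 35*w - 50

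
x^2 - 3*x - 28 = (x - 7)*(x + 4)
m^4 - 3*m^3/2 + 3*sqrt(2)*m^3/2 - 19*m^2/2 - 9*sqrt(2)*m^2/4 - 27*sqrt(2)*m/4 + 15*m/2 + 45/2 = (m - 3)*(m + 3/2)*(m - sqrt(2))*(m + 5*sqrt(2)/2)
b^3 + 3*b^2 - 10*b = b*(b - 2)*(b + 5)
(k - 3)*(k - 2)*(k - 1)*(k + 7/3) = k^4 - 11*k^3/3 - 3*k^2 + 59*k/3 - 14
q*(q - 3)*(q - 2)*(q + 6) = q^4 + q^3 - 24*q^2 + 36*q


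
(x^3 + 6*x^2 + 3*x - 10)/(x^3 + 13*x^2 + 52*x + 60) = (x - 1)/(x + 6)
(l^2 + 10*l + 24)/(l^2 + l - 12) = (l + 6)/(l - 3)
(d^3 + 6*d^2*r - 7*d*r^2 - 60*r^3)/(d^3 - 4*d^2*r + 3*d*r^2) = (-d^2 - 9*d*r - 20*r^2)/(d*(-d + r))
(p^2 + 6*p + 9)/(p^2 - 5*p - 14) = (p^2 + 6*p + 9)/(p^2 - 5*p - 14)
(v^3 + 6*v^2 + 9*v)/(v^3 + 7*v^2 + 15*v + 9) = v/(v + 1)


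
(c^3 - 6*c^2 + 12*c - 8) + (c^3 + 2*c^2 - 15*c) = 2*c^3 - 4*c^2 - 3*c - 8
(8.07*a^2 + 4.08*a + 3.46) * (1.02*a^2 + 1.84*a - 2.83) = 8.2314*a^4 + 19.0104*a^3 - 11.8017*a^2 - 5.18*a - 9.7918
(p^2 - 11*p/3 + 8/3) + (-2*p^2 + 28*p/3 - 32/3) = -p^2 + 17*p/3 - 8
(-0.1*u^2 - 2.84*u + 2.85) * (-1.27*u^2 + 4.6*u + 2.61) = 0.127*u^4 + 3.1468*u^3 - 16.9445*u^2 + 5.6976*u + 7.4385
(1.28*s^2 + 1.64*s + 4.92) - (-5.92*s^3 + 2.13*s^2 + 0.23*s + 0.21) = 5.92*s^3 - 0.85*s^2 + 1.41*s + 4.71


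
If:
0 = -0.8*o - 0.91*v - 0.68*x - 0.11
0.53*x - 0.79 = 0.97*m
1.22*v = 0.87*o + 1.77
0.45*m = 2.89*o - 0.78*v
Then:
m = -2.06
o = 0.09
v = 1.51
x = -2.29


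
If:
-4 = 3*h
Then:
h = -4/3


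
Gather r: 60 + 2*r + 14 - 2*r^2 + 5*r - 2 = -2*r^2 + 7*r + 72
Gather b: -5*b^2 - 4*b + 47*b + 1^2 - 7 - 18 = -5*b^2 + 43*b - 24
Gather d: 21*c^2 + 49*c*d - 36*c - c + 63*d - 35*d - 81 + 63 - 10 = 21*c^2 - 37*c + d*(49*c + 28) - 28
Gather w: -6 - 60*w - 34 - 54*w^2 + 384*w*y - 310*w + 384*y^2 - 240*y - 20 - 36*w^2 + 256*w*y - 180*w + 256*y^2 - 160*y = -90*w^2 + w*(640*y - 550) + 640*y^2 - 400*y - 60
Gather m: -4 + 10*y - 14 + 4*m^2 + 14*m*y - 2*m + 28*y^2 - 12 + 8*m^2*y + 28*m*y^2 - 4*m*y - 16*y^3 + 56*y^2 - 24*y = m^2*(8*y + 4) + m*(28*y^2 + 10*y - 2) - 16*y^3 + 84*y^2 - 14*y - 30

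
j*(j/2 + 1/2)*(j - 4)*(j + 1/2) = j^4/2 - 5*j^3/4 - 11*j^2/4 - j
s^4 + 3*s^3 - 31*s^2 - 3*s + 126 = (s - 3)^2*(s + 2)*(s + 7)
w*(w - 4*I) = w^2 - 4*I*w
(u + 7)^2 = u^2 + 14*u + 49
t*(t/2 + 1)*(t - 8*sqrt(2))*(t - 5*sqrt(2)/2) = t^4/2 - 21*sqrt(2)*t^3/4 + t^3 - 21*sqrt(2)*t^2/2 + 20*t^2 + 40*t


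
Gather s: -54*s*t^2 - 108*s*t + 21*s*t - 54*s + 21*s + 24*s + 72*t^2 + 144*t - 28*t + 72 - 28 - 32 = s*(-54*t^2 - 87*t - 9) + 72*t^2 + 116*t + 12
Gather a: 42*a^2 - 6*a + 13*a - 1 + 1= 42*a^2 + 7*a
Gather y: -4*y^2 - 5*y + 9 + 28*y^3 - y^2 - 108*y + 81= 28*y^3 - 5*y^2 - 113*y + 90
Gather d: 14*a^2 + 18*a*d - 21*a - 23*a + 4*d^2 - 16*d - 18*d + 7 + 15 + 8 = 14*a^2 - 44*a + 4*d^2 + d*(18*a - 34) + 30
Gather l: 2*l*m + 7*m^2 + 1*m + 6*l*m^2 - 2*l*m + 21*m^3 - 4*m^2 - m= 6*l*m^2 + 21*m^3 + 3*m^2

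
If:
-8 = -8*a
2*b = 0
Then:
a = 1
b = 0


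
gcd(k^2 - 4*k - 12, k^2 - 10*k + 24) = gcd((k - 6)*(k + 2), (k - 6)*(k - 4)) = k - 6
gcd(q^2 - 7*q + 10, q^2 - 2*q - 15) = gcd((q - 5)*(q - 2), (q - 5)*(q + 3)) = q - 5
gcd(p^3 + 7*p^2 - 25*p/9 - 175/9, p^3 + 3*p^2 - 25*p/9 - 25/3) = p^2 - 25/9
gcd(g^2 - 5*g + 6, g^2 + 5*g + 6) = 1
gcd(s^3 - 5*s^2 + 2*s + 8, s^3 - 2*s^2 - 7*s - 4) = s^2 - 3*s - 4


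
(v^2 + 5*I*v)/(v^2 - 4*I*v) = (v + 5*I)/(v - 4*I)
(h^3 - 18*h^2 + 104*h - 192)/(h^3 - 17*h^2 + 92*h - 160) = (h - 6)/(h - 5)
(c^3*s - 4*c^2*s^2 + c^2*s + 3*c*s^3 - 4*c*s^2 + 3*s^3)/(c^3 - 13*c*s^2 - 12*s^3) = s*(-c^3 + 4*c^2*s - c^2 - 3*c*s^2 + 4*c*s - 3*s^2)/(-c^3 + 13*c*s^2 + 12*s^3)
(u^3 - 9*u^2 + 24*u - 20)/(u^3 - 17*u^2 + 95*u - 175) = (u^2 - 4*u + 4)/(u^2 - 12*u + 35)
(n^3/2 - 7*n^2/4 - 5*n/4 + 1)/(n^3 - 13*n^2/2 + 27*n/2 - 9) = (2*n^3 - 7*n^2 - 5*n + 4)/(2*(2*n^3 - 13*n^2 + 27*n - 18))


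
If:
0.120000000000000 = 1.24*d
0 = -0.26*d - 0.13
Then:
No Solution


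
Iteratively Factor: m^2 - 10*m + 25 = (m - 5)*(m - 5)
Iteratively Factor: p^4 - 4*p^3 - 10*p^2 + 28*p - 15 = (p - 5)*(p^3 + p^2 - 5*p + 3) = (p - 5)*(p + 3)*(p^2 - 2*p + 1) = (p - 5)*(p - 1)*(p + 3)*(p - 1)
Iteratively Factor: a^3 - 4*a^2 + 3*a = (a)*(a^2 - 4*a + 3) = a*(a - 1)*(a - 3)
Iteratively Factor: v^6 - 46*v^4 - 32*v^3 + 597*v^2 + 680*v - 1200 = (v + 4)*(v^5 - 4*v^4 - 30*v^3 + 88*v^2 + 245*v - 300) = (v - 1)*(v + 4)*(v^4 - 3*v^3 - 33*v^2 + 55*v + 300) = (v - 5)*(v - 1)*(v + 4)*(v^3 + 2*v^2 - 23*v - 60) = (v - 5)*(v - 1)*(v + 3)*(v + 4)*(v^2 - v - 20) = (v - 5)*(v - 1)*(v + 3)*(v + 4)^2*(v - 5)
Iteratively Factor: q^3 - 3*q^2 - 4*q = (q + 1)*(q^2 - 4*q) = q*(q + 1)*(q - 4)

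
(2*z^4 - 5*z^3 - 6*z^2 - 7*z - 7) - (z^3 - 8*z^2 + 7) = 2*z^4 - 6*z^3 + 2*z^2 - 7*z - 14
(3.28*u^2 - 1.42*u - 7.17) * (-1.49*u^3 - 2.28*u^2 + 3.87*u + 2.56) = -4.8872*u^5 - 5.3626*u^4 + 26.6145*u^3 + 19.249*u^2 - 31.3831*u - 18.3552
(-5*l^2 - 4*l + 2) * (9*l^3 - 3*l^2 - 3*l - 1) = -45*l^5 - 21*l^4 + 45*l^3 + 11*l^2 - 2*l - 2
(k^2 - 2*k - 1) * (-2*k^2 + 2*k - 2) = -2*k^4 + 6*k^3 - 4*k^2 + 2*k + 2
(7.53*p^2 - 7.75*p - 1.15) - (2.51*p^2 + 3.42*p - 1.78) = 5.02*p^2 - 11.17*p + 0.63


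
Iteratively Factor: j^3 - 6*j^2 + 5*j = (j - 5)*(j^2 - j) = j*(j - 5)*(j - 1)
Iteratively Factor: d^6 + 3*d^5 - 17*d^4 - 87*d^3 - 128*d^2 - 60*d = (d + 1)*(d^5 + 2*d^4 - 19*d^3 - 68*d^2 - 60*d) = (d + 1)*(d + 3)*(d^4 - d^3 - 16*d^2 - 20*d) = (d + 1)*(d + 2)*(d + 3)*(d^3 - 3*d^2 - 10*d) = (d - 5)*(d + 1)*(d + 2)*(d + 3)*(d^2 + 2*d) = (d - 5)*(d + 1)*(d + 2)^2*(d + 3)*(d)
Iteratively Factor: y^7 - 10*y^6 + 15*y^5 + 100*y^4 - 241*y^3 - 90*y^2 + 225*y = (y - 3)*(y^6 - 7*y^5 - 6*y^4 + 82*y^3 + 5*y^2 - 75*y) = (y - 3)*(y + 3)*(y^5 - 10*y^4 + 24*y^3 + 10*y^2 - 25*y) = (y - 5)*(y - 3)*(y + 3)*(y^4 - 5*y^3 - y^2 + 5*y) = (y - 5)^2*(y - 3)*(y + 3)*(y^3 - y) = (y - 5)^2*(y - 3)*(y - 1)*(y + 3)*(y^2 + y) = y*(y - 5)^2*(y - 3)*(y - 1)*(y + 3)*(y + 1)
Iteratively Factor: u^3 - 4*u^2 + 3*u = (u)*(u^2 - 4*u + 3) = u*(u - 3)*(u - 1)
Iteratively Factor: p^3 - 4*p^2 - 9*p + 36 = (p - 4)*(p^2 - 9) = (p - 4)*(p + 3)*(p - 3)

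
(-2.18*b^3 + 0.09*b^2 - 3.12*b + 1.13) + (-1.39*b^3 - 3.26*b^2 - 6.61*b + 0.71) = -3.57*b^3 - 3.17*b^2 - 9.73*b + 1.84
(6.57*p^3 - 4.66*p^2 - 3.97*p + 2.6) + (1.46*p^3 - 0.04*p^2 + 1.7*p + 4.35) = 8.03*p^3 - 4.7*p^2 - 2.27*p + 6.95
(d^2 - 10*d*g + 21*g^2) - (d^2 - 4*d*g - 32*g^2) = -6*d*g + 53*g^2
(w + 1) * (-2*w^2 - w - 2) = -2*w^3 - 3*w^2 - 3*w - 2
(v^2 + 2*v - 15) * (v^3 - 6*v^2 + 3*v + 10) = v^5 - 4*v^4 - 24*v^3 + 106*v^2 - 25*v - 150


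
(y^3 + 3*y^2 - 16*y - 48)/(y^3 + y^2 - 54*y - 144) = (y^2 - 16)/(y^2 - 2*y - 48)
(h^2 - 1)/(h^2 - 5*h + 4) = (h + 1)/(h - 4)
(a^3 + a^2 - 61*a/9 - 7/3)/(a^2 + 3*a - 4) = (a^3 + a^2 - 61*a/9 - 7/3)/(a^2 + 3*a - 4)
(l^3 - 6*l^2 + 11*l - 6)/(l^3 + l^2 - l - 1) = (l^2 - 5*l + 6)/(l^2 + 2*l + 1)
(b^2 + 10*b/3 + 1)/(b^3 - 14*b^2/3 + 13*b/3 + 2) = (b + 3)/(b^2 - 5*b + 6)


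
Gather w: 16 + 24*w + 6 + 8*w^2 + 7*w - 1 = 8*w^2 + 31*w + 21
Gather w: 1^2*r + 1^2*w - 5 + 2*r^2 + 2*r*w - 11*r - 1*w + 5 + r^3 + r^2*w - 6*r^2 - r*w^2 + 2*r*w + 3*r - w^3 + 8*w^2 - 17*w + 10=r^3 - 4*r^2 - 7*r - w^3 + w^2*(8 - r) + w*(r^2 + 4*r - 17) + 10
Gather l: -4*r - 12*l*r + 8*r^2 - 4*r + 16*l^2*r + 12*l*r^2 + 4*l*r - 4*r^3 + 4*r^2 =16*l^2*r + l*(12*r^2 - 8*r) - 4*r^3 + 12*r^2 - 8*r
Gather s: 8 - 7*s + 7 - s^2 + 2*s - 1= -s^2 - 5*s + 14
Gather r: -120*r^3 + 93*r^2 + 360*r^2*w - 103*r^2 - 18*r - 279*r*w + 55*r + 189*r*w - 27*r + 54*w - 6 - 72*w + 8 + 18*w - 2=-120*r^3 + r^2*(360*w - 10) + r*(10 - 90*w)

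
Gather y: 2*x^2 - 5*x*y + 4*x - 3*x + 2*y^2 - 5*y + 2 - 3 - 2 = 2*x^2 + x + 2*y^2 + y*(-5*x - 5) - 3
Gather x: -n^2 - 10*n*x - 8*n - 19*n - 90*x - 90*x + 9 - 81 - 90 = -n^2 - 27*n + x*(-10*n - 180) - 162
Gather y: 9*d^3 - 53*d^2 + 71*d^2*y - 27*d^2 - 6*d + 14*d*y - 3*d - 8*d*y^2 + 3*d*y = 9*d^3 - 80*d^2 - 8*d*y^2 - 9*d + y*(71*d^2 + 17*d)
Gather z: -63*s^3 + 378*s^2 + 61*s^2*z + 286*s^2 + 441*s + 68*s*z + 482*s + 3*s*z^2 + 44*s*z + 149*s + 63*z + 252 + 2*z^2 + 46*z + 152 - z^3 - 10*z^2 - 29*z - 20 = -63*s^3 + 664*s^2 + 1072*s - z^3 + z^2*(3*s - 8) + z*(61*s^2 + 112*s + 80) + 384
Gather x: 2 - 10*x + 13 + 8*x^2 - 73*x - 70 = 8*x^2 - 83*x - 55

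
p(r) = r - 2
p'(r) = 1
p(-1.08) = -3.08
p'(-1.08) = 1.00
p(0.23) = -1.77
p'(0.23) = 1.00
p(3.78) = 1.78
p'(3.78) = 1.00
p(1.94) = -0.06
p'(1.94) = 1.00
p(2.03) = 0.03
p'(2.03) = 1.00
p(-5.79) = -7.79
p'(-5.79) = 1.00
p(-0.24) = -2.24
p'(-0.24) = 1.00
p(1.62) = -0.38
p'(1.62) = 1.00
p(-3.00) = -5.00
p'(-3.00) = 1.00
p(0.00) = -2.00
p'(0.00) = 1.00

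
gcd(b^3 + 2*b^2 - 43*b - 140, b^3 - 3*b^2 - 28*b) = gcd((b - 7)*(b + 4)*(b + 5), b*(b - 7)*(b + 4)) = b^2 - 3*b - 28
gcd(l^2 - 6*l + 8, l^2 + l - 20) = l - 4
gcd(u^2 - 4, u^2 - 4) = u^2 - 4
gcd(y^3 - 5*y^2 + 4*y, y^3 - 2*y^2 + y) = y^2 - y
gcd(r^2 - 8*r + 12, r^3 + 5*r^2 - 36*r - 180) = r - 6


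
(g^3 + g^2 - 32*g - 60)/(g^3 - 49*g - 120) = (g^2 - 4*g - 12)/(g^2 - 5*g - 24)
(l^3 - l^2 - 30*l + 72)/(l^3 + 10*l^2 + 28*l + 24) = (l^2 - 7*l + 12)/(l^2 + 4*l + 4)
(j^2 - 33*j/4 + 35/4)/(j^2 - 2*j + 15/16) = 4*(j - 7)/(4*j - 3)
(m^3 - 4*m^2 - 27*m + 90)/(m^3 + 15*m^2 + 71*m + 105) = (m^2 - 9*m + 18)/(m^2 + 10*m + 21)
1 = 1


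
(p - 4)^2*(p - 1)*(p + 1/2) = p^4 - 17*p^3/2 + 39*p^2/2 - 4*p - 8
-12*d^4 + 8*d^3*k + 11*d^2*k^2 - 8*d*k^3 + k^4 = (-6*d + k)*(-2*d + k)*(-d + k)*(d + k)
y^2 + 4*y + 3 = (y + 1)*(y + 3)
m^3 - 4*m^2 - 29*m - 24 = (m - 8)*(m + 1)*(m + 3)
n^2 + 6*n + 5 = (n + 1)*(n + 5)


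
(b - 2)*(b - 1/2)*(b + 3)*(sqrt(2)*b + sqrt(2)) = sqrt(2)*b^4 + 3*sqrt(2)*b^3/2 - 6*sqrt(2)*b^2 - 7*sqrt(2)*b/2 + 3*sqrt(2)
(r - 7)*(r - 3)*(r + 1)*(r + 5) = r^4 - 4*r^3 - 34*r^2 + 76*r + 105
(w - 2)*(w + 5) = w^2 + 3*w - 10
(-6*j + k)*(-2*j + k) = 12*j^2 - 8*j*k + k^2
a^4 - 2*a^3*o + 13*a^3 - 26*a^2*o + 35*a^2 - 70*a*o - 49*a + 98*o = (a - 1)*(a + 7)^2*(a - 2*o)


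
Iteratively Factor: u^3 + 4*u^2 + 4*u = (u + 2)*(u^2 + 2*u) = u*(u + 2)*(u + 2)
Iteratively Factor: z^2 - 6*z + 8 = (z - 4)*(z - 2)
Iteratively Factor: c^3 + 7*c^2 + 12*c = (c + 4)*(c^2 + 3*c) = c*(c + 4)*(c + 3)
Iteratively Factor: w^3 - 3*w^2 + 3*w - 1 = (w - 1)*(w^2 - 2*w + 1) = (w - 1)^2*(w - 1)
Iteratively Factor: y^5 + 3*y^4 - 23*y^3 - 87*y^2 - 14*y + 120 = (y + 4)*(y^4 - y^3 - 19*y^2 - 11*y + 30) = (y + 3)*(y + 4)*(y^3 - 4*y^2 - 7*y + 10) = (y - 1)*(y + 3)*(y + 4)*(y^2 - 3*y - 10) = (y - 5)*(y - 1)*(y + 3)*(y + 4)*(y + 2)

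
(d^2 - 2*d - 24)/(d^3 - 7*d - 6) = (-d^2 + 2*d + 24)/(-d^3 + 7*d + 6)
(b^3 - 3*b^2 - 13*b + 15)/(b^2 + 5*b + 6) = (b^2 - 6*b + 5)/(b + 2)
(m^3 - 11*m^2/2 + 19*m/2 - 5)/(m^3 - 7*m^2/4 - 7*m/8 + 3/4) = 4*(2*m^2 - 7*m + 5)/(8*m^2 + 2*m - 3)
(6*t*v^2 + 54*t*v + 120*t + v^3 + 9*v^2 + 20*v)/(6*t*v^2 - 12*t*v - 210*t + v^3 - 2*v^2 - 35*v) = (v + 4)/(v - 7)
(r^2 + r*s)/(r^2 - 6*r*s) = (r + s)/(r - 6*s)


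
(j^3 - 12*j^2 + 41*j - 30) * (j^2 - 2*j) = j^5 - 14*j^4 + 65*j^3 - 112*j^2 + 60*j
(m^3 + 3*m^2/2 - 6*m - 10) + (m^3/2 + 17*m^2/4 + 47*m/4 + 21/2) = 3*m^3/2 + 23*m^2/4 + 23*m/4 + 1/2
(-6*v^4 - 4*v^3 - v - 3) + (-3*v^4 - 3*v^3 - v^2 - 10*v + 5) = -9*v^4 - 7*v^3 - v^2 - 11*v + 2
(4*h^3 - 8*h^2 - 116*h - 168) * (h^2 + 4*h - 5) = 4*h^5 + 8*h^4 - 168*h^3 - 592*h^2 - 92*h + 840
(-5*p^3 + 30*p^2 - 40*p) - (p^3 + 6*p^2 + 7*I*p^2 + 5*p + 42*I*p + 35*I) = -6*p^3 + 24*p^2 - 7*I*p^2 - 45*p - 42*I*p - 35*I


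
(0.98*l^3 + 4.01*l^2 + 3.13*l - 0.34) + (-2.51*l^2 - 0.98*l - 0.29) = 0.98*l^3 + 1.5*l^2 + 2.15*l - 0.63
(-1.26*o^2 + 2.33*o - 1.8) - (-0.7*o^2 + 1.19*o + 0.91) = -0.56*o^2 + 1.14*o - 2.71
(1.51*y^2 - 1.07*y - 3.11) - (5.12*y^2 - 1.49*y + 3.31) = -3.61*y^2 + 0.42*y - 6.42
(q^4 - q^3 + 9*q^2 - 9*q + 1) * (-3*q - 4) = -3*q^5 - q^4 - 23*q^3 - 9*q^2 + 33*q - 4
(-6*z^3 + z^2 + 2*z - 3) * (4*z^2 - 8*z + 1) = -24*z^5 + 52*z^4 - 6*z^3 - 27*z^2 + 26*z - 3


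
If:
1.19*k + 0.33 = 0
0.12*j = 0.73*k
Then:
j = -1.69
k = -0.28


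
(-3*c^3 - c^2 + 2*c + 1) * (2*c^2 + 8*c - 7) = -6*c^5 - 26*c^4 + 17*c^3 + 25*c^2 - 6*c - 7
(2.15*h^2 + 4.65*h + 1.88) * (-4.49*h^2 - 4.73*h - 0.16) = -9.6535*h^4 - 31.048*h^3 - 30.7797*h^2 - 9.6364*h - 0.3008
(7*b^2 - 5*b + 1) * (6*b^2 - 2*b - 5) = 42*b^4 - 44*b^3 - 19*b^2 + 23*b - 5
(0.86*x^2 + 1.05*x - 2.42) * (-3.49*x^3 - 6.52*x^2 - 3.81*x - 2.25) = -3.0014*x^5 - 9.2717*x^4 - 1.6768*x^3 + 9.8429*x^2 + 6.8577*x + 5.445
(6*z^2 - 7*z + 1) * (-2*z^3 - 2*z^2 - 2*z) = -12*z^5 + 2*z^4 + 12*z^2 - 2*z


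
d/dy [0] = 0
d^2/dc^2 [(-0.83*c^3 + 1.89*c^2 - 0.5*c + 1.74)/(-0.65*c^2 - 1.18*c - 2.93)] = (4.44089209850063e-16*c^5 + 1.33226762955019e-15*c^4 + 2.471674*c^3 + 34.403982*c^2 + 29.031822*c - 34.126214)/(0.274625*c^6 + 1.49565*c^5 + 6.428955*c^4 + 15.126892*c^3 + 28.979751*c^2 + 30.390546*c + 25.153757)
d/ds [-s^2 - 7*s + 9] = -2*s - 7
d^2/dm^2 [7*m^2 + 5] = 14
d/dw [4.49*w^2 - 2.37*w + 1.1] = 8.98*w - 2.37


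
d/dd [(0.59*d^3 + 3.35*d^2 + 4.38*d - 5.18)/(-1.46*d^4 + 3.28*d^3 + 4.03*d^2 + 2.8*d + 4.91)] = (0.8614*d^6 + 9.782*d^5 + 10.5741*d^4 - 55.68*d^3 + 51.3905*d^2 + 74.6478*d + 36.0098)/(2.1316*d^8 - 9.5776*d^7 - 1.0092*d^6 + 18.2608*d^5 + 20.2717*d^4 + 54.7776*d^3 + 47.4146*d^2 + 27.496*d + 24.1081)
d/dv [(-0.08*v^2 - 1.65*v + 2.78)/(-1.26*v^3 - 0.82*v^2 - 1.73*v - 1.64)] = (-0.1008*v^4 - 4.158*v^3 + 9.2938*v^2 + 4.8216*v + 7.5154)/(1.5876*v^6 + 2.0664*v^5 + 5.032*v^4 + 6.97*v^3 + 5.6825*v^2 + 5.6744*v + 2.6896)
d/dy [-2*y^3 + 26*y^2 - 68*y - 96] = -6*y^2 + 52*y - 68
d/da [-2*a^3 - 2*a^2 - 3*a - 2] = -6*a^2 - 4*a - 3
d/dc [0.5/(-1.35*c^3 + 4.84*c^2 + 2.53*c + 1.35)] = (2.025*c^2 - 4.84*c - 1.265)/(-1.35*c^3 + 4.84*c^2 + 2.53*c + 1.35)^2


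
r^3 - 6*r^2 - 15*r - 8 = (r - 8)*(r + 1)^2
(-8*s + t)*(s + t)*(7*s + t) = -56*s^3 - 57*s^2*t + t^3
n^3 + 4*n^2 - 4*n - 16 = (n - 2)*(n + 2)*(n + 4)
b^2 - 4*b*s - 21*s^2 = (b - 7*s)*(b + 3*s)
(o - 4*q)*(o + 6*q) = o^2 + 2*o*q - 24*q^2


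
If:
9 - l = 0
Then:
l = 9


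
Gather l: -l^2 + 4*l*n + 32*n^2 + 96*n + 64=-l^2 + 4*l*n + 32*n^2 + 96*n + 64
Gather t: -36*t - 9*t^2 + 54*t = -9*t^2 + 18*t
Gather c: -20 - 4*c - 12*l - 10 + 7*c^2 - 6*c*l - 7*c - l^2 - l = 7*c^2 + c*(-6*l - 11) - l^2 - 13*l - 30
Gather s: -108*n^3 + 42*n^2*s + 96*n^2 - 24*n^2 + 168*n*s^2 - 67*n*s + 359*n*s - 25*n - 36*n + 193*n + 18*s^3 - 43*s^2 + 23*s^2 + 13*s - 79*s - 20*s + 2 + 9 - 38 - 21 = -108*n^3 + 72*n^2 + 132*n + 18*s^3 + s^2*(168*n - 20) + s*(42*n^2 + 292*n - 86) - 48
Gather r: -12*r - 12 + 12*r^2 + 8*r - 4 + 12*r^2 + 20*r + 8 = 24*r^2 + 16*r - 8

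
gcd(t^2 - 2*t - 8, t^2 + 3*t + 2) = t + 2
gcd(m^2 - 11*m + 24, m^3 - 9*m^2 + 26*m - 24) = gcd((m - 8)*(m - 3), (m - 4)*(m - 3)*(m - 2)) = m - 3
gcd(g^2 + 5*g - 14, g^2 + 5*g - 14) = g^2 + 5*g - 14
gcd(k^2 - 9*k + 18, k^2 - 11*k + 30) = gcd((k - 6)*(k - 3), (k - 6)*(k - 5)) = k - 6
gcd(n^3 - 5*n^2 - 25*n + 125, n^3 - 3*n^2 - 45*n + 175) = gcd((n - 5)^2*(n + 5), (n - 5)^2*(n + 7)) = n^2 - 10*n + 25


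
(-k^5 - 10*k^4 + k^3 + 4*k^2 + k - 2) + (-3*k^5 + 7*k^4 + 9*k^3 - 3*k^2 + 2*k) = -4*k^5 - 3*k^4 + 10*k^3 + k^2 + 3*k - 2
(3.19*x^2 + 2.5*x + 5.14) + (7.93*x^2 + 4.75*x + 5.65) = 11.12*x^2 + 7.25*x + 10.79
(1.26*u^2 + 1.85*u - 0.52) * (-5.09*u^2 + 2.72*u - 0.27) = -6.4134*u^4 - 5.9893*u^3 + 7.3386*u^2 - 1.9139*u + 0.1404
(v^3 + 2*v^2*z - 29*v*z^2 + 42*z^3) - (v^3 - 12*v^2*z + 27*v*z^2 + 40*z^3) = 14*v^2*z - 56*v*z^2 + 2*z^3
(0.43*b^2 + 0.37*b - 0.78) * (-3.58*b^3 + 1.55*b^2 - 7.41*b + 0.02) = -1.5394*b^5 - 0.6581*b^4 + 0.1796*b^3 - 3.9421*b^2 + 5.7872*b - 0.0156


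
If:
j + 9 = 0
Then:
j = -9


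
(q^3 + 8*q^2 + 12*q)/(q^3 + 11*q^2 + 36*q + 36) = q/(q + 3)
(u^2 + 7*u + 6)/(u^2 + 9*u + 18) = (u + 1)/(u + 3)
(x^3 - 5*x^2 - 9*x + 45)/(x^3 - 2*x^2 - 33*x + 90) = (x + 3)/(x + 6)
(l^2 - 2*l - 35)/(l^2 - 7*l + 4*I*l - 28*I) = (l + 5)/(l + 4*I)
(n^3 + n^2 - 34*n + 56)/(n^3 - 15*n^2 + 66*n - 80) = (n^2 + 3*n - 28)/(n^2 - 13*n + 40)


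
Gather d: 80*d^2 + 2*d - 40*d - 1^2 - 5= 80*d^2 - 38*d - 6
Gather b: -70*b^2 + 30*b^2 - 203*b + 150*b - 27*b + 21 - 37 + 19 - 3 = -40*b^2 - 80*b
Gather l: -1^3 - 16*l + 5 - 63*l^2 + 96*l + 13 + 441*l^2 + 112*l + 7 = 378*l^2 + 192*l + 24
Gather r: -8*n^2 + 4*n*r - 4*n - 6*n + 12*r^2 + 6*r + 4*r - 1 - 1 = -8*n^2 - 10*n + 12*r^2 + r*(4*n + 10) - 2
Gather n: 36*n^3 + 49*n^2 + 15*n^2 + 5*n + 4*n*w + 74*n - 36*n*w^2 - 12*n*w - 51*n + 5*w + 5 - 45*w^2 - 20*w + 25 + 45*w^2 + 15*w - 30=36*n^3 + 64*n^2 + n*(-36*w^2 - 8*w + 28)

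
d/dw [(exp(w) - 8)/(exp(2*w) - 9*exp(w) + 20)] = (-(exp(w) - 8)*(2*exp(w) - 9) + exp(2*w) - 9*exp(w) + 20)*exp(w)/(exp(2*w) - 9*exp(w) + 20)^2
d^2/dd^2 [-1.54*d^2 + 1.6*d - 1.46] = -3.08000000000000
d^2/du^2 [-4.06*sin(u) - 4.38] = 4.06*sin(u)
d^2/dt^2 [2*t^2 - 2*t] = 4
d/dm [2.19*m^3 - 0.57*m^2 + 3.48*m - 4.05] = 6.57*m^2 - 1.14*m + 3.48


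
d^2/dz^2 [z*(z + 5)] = 2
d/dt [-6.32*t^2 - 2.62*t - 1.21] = -12.64*t - 2.62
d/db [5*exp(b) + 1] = 5*exp(b)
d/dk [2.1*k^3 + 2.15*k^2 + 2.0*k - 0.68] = 6.3*k^2 + 4.3*k + 2.0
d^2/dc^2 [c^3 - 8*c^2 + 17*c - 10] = 6*c - 16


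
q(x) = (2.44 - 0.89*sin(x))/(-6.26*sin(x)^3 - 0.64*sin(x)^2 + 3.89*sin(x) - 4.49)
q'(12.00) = 0.19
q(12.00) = -0.50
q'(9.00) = -0.21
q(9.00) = -0.60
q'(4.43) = -1.12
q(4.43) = -1.01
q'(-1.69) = -0.68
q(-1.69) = -1.16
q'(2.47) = -0.60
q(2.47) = -0.49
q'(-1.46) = 0.64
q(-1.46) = -1.17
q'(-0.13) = -0.20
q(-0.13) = -0.51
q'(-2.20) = -0.72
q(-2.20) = -0.67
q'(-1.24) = 1.13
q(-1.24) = -0.95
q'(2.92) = 0.19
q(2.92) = -0.60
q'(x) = (2.44 - 0.89*sin(x))*(18.78*sin(x)^2*cos(x) + 1.28*sin(x)*cos(x) - 3.89*cos(x))/(-6.26*sin(x)^3 - 0.64*sin(x)^2 + 3.89*sin(x) - 4.49)^2 - 0.89*cos(x)/(-6.26*sin(x)^3 - 0.64*sin(x)^2 + 3.89*sin(x) - 4.49) = (-11.1428*sin(x)^3 + 45.2536*sin(x)^2 + 3.1232*sin(x) - 5.4955)*cos(x)/(39.1876*sin(x)^6 + 8.0128*sin(x)^5 - 48.2932*sin(x)^4 + 51.2356*sin(x)^3 + 20.8793*sin(x)^2 - 34.9322*sin(x) + 20.1601)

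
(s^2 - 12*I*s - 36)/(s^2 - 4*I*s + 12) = (s - 6*I)/(s + 2*I)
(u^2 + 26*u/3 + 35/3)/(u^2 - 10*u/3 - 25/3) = (u + 7)/(u - 5)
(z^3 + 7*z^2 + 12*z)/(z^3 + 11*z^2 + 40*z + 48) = z/(z + 4)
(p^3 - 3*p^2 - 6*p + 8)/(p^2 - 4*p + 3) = (p^2 - 2*p - 8)/(p - 3)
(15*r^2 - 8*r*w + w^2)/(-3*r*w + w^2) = (-5*r + w)/w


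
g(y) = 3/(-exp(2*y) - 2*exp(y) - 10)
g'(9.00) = 0.00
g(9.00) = 0.00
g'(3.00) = 0.01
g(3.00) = -0.00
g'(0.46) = 0.10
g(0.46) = -0.19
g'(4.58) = 0.00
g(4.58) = -0.00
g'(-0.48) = 0.04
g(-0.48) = -0.26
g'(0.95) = 0.12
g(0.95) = -0.14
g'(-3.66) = 0.00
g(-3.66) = -0.30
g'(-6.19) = 0.00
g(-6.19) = -0.30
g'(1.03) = 0.12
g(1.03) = -0.13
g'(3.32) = 0.01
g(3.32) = -0.00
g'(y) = 3*(2*exp(2*y) + 2*exp(y))/(-exp(2*y) - 2*exp(y) - 10)^2 = 6*(exp(y) + 1)*exp(y)/(exp(2*y) + 2*exp(y) + 10)^2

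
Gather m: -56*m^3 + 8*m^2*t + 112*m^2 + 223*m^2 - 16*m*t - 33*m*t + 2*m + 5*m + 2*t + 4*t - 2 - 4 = -56*m^3 + m^2*(8*t + 335) + m*(7 - 49*t) + 6*t - 6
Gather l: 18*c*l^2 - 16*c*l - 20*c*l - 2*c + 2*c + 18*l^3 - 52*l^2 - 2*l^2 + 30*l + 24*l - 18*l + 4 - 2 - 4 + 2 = 18*l^3 + l^2*(18*c - 54) + l*(36 - 36*c)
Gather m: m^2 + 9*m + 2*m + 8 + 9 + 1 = m^2 + 11*m + 18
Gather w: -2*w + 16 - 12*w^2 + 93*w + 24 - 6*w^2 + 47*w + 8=-18*w^2 + 138*w + 48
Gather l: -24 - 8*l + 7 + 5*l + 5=-3*l - 12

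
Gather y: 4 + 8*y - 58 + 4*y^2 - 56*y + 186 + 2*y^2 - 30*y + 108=6*y^2 - 78*y + 240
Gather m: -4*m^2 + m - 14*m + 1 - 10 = -4*m^2 - 13*m - 9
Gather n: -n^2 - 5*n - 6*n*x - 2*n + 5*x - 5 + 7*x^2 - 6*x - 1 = -n^2 + n*(-6*x - 7) + 7*x^2 - x - 6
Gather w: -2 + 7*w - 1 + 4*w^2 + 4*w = 4*w^2 + 11*w - 3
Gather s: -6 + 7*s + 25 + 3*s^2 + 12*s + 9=3*s^2 + 19*s + 28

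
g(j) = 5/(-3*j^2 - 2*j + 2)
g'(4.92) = 0.02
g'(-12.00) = 0.00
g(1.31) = -0.87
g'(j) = 5*(6*j + 2)/(-3*j^2 - 2*j + 2)^2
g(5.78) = -0.05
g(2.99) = -0.16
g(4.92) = -0.06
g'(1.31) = 1.48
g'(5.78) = 0.02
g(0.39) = 6.55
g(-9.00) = -0.02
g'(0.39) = 37.21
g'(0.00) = 2.50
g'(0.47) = 152.68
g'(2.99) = 0.11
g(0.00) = 2.50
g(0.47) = 12.58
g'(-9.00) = -0.00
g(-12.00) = -0.01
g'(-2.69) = -0.34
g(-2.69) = -0.35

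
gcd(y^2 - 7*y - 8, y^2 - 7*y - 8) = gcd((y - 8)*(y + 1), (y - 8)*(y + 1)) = y^2 - 7*y - 8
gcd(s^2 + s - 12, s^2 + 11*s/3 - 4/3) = s + 4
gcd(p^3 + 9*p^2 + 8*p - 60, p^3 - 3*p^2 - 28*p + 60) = p^2 + 3*p - 10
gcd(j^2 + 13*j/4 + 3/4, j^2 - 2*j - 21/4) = 1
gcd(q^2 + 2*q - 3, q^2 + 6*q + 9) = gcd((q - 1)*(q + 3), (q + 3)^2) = q + 3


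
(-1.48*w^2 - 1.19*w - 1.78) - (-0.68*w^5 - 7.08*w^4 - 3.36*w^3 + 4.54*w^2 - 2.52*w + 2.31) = 0.68*w^5 + 7.08*w^4 + 3.36*w^3 - 6.02*w^2 + 1.33*w - 4.09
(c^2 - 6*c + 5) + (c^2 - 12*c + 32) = 2*c^2 - 18*c + 37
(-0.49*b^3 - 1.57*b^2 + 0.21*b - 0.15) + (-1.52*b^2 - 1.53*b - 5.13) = -0.49*b^3 - 3.09*b^2 - 1.32*b - 5.28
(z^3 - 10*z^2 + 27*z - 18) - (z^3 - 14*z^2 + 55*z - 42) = 4*z^2 - 28*z + 24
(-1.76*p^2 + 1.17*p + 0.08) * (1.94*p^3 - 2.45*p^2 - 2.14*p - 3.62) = -3.4144*p^5 + 6.5818*p^4 + 1.0551*p^3 + 3.6714*p^2 - 4.4066*p - 0.2896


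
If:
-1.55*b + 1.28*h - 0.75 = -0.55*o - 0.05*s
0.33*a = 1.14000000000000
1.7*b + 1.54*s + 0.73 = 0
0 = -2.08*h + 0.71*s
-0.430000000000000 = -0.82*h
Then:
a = 3.45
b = -1.82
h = 0.52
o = -5.13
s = 1.54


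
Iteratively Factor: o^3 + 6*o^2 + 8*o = (o)*(o^2 + 6*o + 8) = o*(o + 2)*(o + 4)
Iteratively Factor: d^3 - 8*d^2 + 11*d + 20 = (d - 5)*(d^2 - 3*d - 4) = (d - 5)*(d + 1)*(d - 4)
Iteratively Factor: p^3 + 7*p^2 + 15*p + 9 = (p + 3)*(p^2 + 4*p + 3) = (p + 1)*(p + 3)*(p + 3)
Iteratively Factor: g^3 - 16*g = (g - 4)*(g^2 + 4*g) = (g - 4)*(g + 4)*(g)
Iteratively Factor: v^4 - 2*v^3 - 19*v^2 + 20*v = (v - 5)*(v^3 + 3*v^2 - 4*v) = (v - 5)*(v - 1)*(v^2 + 4*v) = v*(v - 5)*(v - 1)*(v + 4)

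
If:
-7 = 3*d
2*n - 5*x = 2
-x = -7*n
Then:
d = -7/3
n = -2/33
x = -14/33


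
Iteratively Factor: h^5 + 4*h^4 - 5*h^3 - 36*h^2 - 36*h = (h - 3)*(h^4 + 7*h^3 + 16*h^2 + 12*h) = (h - 3)*(h + 2)*(h^3 + 5*h^2 + 6*h) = (h - 3)*(h + 2)*(h + 3)*(h^2 + 2*h) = h*(h - 3)*(h + 2)*(h + 3)*(h + 2)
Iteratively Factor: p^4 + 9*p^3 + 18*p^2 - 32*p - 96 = (p + 4)*(p^3 + 5*p^2 - 2*p - 24) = (p + 3)*(p + 4)*(p^2 + 2*p - 8) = (p + 3)*(p + 4)^2*(p - 2)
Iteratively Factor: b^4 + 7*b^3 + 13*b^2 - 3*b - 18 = (b + 3)*(b^3 + 4*b^2 + b - 6) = (b - 1)*(b + 3)*(b^2 + 5*b + 6) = (b - 1)*(b + 2)*(b + 3)*(b + 3)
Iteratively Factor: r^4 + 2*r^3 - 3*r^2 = (r)*(r^3 + 2*r^2 - 3*r) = r*(r + 3)*(r^2 - r) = r^2*(r + 3)*(r - 1)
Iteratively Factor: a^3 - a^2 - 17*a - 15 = (a - 5)*(a^2 + 4*a + 3) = (a - 5)*(a + 3)*(a + 1)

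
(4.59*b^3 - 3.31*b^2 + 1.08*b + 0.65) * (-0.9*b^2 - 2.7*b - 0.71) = -4.131*b^5 - 9.414*b^4 + 4.7061*b^3 - 1.1509*b^2 - 2.5218*b - 0.4615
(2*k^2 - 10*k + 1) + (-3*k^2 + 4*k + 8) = -k^2 - 6*k + 9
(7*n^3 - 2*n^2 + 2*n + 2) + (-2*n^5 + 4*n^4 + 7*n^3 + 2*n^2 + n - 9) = -2*n^5 + 4*n^4 + 14*n^3 + 3*n - 7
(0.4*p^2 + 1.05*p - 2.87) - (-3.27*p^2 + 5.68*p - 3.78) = 3.67*p^2 - 4.63*p + 0.91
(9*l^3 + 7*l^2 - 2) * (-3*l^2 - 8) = -27*l^5 - 21*l^4 - 72*l^3 - 50*l^2 + 16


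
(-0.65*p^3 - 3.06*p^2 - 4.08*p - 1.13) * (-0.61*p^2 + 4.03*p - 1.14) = 0.3965*p^5 - 0.7529*p^4 - 9.102*p^3 - 12.2647*p^2 + 0.0972999999999997*p + 1.2882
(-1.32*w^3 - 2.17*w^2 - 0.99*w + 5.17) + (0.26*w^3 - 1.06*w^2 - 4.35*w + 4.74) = -1.06*w^3 - 3.23*w^2 - 5.34*w + 9.91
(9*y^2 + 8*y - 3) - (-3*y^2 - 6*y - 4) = 12*y^2 + 14*y + 1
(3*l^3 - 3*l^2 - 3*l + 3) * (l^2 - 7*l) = 3*l^5 - 24*l^4 + 18*l^3 + 24*l^2 - 21*l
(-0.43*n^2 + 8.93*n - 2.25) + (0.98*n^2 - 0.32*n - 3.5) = 0.55*n^2 + 8.61*n - 5.75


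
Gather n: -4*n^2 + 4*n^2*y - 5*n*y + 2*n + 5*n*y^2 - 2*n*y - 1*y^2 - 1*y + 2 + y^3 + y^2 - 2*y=n^2*(4*y - 4) + n*(5*y^2 - 7*y + 2) + y^3 - 3*y + 2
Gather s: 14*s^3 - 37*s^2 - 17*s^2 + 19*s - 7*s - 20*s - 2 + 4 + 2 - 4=14*s^3 - 54*s^2 - 8*s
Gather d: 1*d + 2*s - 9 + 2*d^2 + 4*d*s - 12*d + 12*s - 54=2*d^2 + d*(4*s - 11) + 14*s - 63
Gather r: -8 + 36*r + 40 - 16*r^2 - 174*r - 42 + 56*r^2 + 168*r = 40*r^2 + 30*r - 10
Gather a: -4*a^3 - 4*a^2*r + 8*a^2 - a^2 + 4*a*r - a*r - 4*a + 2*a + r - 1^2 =-4*a^3 + a^2*(7 - 4*r) + a*(3*r - 2) + r - 1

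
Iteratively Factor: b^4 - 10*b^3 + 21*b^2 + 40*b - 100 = (b - 5)*(b^3 - 5*b^2 - 4*b + 20) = (b - 5)*(b + 2)*(b^2 - 7*b + 10) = (b - 5)^2*(b + 2)*(b - 2)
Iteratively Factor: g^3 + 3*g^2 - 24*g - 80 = (g + 4)*(g^2 - g - 20) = (g - 5)*(g + 4)*(g + 4)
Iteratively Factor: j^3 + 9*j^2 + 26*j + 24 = (j + 4)*(j^2 + 5*j + 6) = (j + 3)*(j + 4)*(j + 2)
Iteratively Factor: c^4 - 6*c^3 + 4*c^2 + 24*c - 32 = (c - 4)*(c^3 - 2*c^2 - 4*c + 8) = (c - 4)*(c - 2)*(c^2 - 4) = (c - 4)*(c - 2)^2*(c + 2)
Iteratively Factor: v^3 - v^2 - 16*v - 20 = (v - 5)*(v^2 + 4*v + 4) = (v - 5)*(v + 2)*(v + 2)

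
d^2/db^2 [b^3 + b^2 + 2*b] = 6*b + 2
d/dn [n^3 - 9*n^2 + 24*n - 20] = 3*n^2 - 18*n + 24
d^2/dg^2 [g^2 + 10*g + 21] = 2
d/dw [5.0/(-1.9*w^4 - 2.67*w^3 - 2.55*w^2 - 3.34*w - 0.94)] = (38.0*w^3 + 40.05*w^2 + 25.5*w + 16.7)/(1.9*w^4 + 2.67*w^3 + 2.55*w^2 + 3.34*w + 0.94)^2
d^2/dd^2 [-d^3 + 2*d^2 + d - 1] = 4 - 6*d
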